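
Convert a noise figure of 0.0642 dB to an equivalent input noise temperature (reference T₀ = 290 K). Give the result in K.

4.32 K

F = 10^(0.0642/10) = 1.01489
T_e = (F − 1)·T₀ = (1.01489 − 1) × 290 = 4.32 K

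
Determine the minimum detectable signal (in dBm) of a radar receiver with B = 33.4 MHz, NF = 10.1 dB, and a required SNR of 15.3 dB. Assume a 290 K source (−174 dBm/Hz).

Sensitivity = −174 + 10 log₁₀(B) + NF + SNR_min
= −174 + 75.24 + 10.1 + 15.3
= −73.36 dBm → −73.4 dBm

−73.4 dBm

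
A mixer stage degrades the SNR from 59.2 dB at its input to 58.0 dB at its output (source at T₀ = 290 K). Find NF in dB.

NF (dB) = SNR_in(dB) − SNR_out(dB) when the source is at T₀
NF = 59.2 − 58.0 = 1.2 dB

1.2 dB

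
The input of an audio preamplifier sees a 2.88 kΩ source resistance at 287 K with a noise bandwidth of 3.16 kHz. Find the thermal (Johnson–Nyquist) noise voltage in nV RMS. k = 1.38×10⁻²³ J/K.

380 nV

V_n = √(4kTRB)
4kTRB = 4 × 1.38×10⁻²³ × 287 × 2.88×10³ × 3.16×10³ = 1.44×10⁻¹³ V²
V_n = √(1.44×10⁻¹³) = 3.80×10⁻⁷ V = 380 nV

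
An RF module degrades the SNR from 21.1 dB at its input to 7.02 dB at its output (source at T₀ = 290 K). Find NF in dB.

NF (dB) = SNR_in(dB) − SNR_out(dB) when the source is at T₀
NF = 21.1 − 7.02 = 14.08 dB

14.08 dB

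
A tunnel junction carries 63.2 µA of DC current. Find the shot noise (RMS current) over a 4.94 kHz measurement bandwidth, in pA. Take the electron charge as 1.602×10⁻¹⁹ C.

316 pA

I_n = √(2qI·B)
2qI·B = 2 × 1.602×10⁻¹⁹ × 6.32×10⁻⁵ × 4.94×10³ = 1.00×10⁻¹⁹ A²
I_n = √(1.00×10⁻¹⁹) = 3.16×10⁻¹⁰ A = 316 pA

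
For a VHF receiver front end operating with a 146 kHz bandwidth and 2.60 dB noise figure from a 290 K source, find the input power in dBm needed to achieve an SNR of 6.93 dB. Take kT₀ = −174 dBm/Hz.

Sensitivity = −174 + 10 log₁₀(B) + NF + SNR_min
= −174 + 51.64 + 2.60 + 6.93
= −112.83 dBm → −112.8 dBm

−112.8 dBm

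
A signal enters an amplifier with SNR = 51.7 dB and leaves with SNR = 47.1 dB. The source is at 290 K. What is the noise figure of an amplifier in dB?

4.6 dB

NF (dB) = SNR_in(dB) − SNR_out(dB) when the source is at T₀
NF = 51.7 − 47.1 = 4.6 dB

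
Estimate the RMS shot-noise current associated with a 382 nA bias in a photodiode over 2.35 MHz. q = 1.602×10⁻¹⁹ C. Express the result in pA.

536 pA

I_n = √(2qI·B)
2qI·B = 2 × 1.602×10⁻¹⁹ × 3.82×10⁻⁷ × 2.35×10⁶ = 2.88×10⁻¹⁹ A²
I_n = √(2.88×10⁻¹⁹) = 5.36×10⁻¹⁰ A = 536 pA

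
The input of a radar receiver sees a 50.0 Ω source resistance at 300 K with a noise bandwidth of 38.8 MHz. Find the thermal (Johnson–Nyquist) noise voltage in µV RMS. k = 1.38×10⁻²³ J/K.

5.67 µV

V_n = √(4kTRB)
4kTRB = 4 × 1.38×10⁻²³ × 300 × 5.00×10¹ × 3.88×10⁷ = 3.21×10⁻¹¹ V²
V_n = √(3.21×10⁻¹¹) = 5.67×10⁻⁶ V = 5.67 µV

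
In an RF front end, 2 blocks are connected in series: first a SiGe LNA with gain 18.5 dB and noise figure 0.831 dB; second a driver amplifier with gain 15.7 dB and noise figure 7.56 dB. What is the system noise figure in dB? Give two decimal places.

1.06 dB

Convert to linear (a loss of L dB is a gain of −L dB): F_i = 10^(NF_i/10), G_i = 10^(G_i,dB/10)
  Stage 1: F_1 = 10^(0.831/10) = 1.211, G_1 = 10^(18.5/10) = 70.79
  Stage 2: F_2 = 10^(7.56/10) = 5.702, G_2 = 10^(15.7/10) = 37.15
Friis cascade:
  F = 1.211 + (5.702 − 1)/70.79 = 1.277
NF = 10 log₁₀(1.277) = 1.06 dB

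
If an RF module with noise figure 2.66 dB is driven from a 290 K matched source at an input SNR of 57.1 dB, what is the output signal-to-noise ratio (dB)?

By definition F = SNR_in/SNR_out, so in dB: SNR_out = SNR_in − NF
SNR_out = 57.1 − 2.66 = 54.44 dB

54.44 dB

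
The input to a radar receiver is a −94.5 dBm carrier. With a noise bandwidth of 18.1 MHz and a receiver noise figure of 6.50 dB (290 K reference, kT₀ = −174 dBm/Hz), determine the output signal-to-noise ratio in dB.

0.4 dB

Noise floor: N = −174 + 10 log₁₀(B) + NF
10 log₁₀(1.81×10⁷) = 72.58 dB
N = −174 + 72.58 + 6.50 = −94.92 dBm
SNR = P_sig − N = −94.5 − (−94.92) = 0.42 dB → 0.4 dB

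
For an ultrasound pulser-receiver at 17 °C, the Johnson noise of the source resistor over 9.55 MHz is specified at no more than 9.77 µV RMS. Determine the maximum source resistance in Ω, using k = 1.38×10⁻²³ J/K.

T = 17 °C + 273.15 = 290.15 K
Johnson–Nyquist: V_n = √(4kTRB) ⇒ R = V_n² / (4kTB)
4kTB = 4 × 1.38×10⁻²³ × 290.15 × 9.55×10⁶ = 1.53×10⁻¹³
R = (9.77×10⁻⁶)² / 1.53×10⁻¹³ = 6.24×10² Ω = 624 Ω

624 Ω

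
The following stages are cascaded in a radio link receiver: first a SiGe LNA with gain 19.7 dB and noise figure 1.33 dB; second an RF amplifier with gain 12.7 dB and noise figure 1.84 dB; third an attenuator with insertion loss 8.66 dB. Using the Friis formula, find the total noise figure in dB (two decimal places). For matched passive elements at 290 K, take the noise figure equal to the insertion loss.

1.36 dB

Convert to linear (a loss of L dB is a gain of −L dB): F_i = 10^(NF_i/10), G_i = 10^(G_i,dB/10)
  Stage 1: F_1 = 10^(1.33/10) = 1.358, G_1 = 10^(19.7/10) = 93.33
  Stage 2: F_2 = 10^(1.84/10) = 1.528, G_2 = 10^(12.7/10) = 18.62
  Stage 3: F_3 = 10^(8.66/10) = 7.345, G_3 = 10^(−8.66/10) = 0.1361
Friis cascade:
  F = 1.358 + (1.528 − 1)/93.33 + (7.345 − 1)/1738 = 1.368
NF = 10 log₁₀(1.368) = 1.36 dB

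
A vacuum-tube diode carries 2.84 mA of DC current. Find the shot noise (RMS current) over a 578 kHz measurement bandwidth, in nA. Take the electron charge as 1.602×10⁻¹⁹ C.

22.9 nA

I_n = √(2qI·B)
2qI·B = 2 × 1.602×10⁻¹⁹ × 2.84×10⁻³ × 5.78×10⁵ = 5.26×10⁻¹⁶ A²
I_n = √(5.26×10⁻¹⁶) = 2.29×10⁻⁸ A = 22.9 nA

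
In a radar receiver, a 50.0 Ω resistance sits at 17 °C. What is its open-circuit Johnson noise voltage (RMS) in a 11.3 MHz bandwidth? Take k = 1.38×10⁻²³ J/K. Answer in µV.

3.01 µV

T = 17 °C + 273.15 = 290.15 K
V_n = √(4kTRB)
4kTRB = 4 × 1.38×10⁻²³ × 290.15 × 5.00×10¹ × 1.13×10⁷ = 9.05×10⁻¹² V²
V_n = √(9.05×10⁻¹²) = 3.01×10⁻⁶ V = 3.01 µV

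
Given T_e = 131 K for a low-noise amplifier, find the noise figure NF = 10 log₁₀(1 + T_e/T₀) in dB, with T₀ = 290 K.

1.62 dB

F = 1 + T_e/T₀ = 1 + 131/290 = 1.45172
NF = 10 log₁₀(1.45172) = 1.62 dB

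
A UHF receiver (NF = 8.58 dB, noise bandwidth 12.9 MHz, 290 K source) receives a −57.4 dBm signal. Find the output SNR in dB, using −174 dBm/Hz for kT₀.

Noise floor: N = −174 + 10 log₁₀(B) + NF
10 log₁₀(1.29×10⁷) = 71.11 dB
N = −174 + 71.11 + 8.58 = −94.31 dBm
SNR = P_sig − N = −57.4 − (−94.31) = 36.91 dB → 36.9 dB

36.9 dB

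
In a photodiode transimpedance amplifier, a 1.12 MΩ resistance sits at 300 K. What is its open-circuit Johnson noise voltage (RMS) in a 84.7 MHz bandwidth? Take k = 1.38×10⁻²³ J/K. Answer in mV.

V_n = √(4kTRB)
4kTRB = 4 × 1.38×10⁻²³ × 300 × 1.12×10⁶ × 8.47×10⁷ = 1.57×10⁻⁶ V²
V_n = √(1.57×10⁻⁶) = 1.25×10⁻³ V = 1.25 mV

1.25 mV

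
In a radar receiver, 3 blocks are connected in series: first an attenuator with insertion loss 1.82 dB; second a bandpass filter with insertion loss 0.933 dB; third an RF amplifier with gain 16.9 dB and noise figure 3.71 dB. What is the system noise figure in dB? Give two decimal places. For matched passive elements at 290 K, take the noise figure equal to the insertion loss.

6.46 dB

Convert to linear (a loss of L dB is a gain of −L dB): F_i = 10^(NF_i/10), G_i = 10^(G_i,dB/10)
  Stage 1: F_1 = 10^(1.82/10) = 1.521, G_1 = 10^(−1.82/10) = 0.6577
  Stage 2: F_2 = 10^(0.933/10) = 1.240, G_2 = 10^(−0.933/10) = 0.8067
  Stage 3: F_3 = 10^(3.71/10) = 2.350, G_3 = 10^(16.9/10) = 48.98
Friis cascade:
  F = 1.521 + (1.240 − 1)/0.6577 + (2.350 − 1)/0.5305 = 4.429
NF = 10 log₁₀(4.429) = 6.46 dB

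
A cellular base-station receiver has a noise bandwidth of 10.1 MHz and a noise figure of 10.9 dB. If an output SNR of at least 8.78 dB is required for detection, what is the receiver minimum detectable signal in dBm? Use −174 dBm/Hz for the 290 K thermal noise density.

Sensitivity = −174 + 10 log₁₀(B) + NF + SNR_min
= −174 + 70.04 + 10.9 + 8.78
= −84.28 dBm → −84.3 dBm

−84.3 dBm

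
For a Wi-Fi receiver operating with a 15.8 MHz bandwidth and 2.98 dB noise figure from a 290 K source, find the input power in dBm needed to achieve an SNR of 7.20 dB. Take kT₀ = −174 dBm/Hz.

Sensitivity = −174 + 10 log₁₀(B) + NF + SNR_min
= −174 + 71.99 + 2.98 + 7.20
= −91.83 dBm → −91.8 dBm

−91.8 dBm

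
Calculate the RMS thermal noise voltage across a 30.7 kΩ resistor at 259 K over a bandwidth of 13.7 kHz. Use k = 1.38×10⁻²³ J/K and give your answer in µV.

2.45 µV

V_n = √(4kTRB)
4kTRB = 4 × 1.38×10⁻²³ × 259 × 3.07×10⁴ × 1.37×10⁴ = 6.01×10⁻¹² V²
V_n = √(6.01×10⁻¹²) = 2.45×10⁻⁶ V = 2.45 µV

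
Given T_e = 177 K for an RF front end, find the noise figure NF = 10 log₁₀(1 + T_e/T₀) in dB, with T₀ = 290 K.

F = 1 + T_e/T₀ = 1 + 177/290 = 1.61034
NF = 10 log₁₀(1.61034) = 2.07 dB

2.07 dB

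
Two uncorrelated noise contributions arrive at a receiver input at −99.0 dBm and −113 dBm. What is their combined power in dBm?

Convert to linear, add, convert back:
P₁ = 1.26×10⁻¹³ W, P₂ = 5.01×10⁻¹⁵ W
P_tot = 1.31×10⁻¹³ W → 10 log₁₀(P_tot / 10⁻³) = −98.8 dBm

−98.8 dBm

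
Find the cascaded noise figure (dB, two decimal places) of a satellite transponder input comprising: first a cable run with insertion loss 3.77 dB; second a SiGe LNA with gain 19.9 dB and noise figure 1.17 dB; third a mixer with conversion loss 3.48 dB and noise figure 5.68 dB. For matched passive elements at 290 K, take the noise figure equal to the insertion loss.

5.03 dB

Convert to linear (a loss of L dB is a gain of −L dB): F_i = 10^(NF_i/10), G_i = 10^(G_i,dB/10)
  Stage 1: F_1 = 10^(3.77/10) = 2.382, G_1 = 10^(−3.77/10) = 0.4198
  Stage 2: F_2 = 10^(1.17/10) = 1.309, G_2 = 10^(19.9/10) = 97.72
  Stage 3: F_3 = 10^(5.68/10) = 3.698, G_3 = 10^(−3.48/10) = 0.4487
Friis cascade:
  F = 2.382 + (1.309 − 1)/0.4198 + (3.698 − 1)/41.02 = 3.185
NF = 10 log₁₀(3.185) = 5.03 dB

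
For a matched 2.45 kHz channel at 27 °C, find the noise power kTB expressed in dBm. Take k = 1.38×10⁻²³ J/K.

−139.9 dBm

T = 27 °C + 273.15 = 300.15 K
P_n = kTB = 1.38×10⁻²³ × 300.15 × 2.45×10³ = 1.01×10⁻¹⁷ W
In dBm: 10 log₁₀(1.01×10⁻¹⁷ / 10⁻³) = −139.9 dBm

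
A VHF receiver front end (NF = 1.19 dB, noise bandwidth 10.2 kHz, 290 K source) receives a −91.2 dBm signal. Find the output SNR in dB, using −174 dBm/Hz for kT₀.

41.5 dB

Noise floor: N = −174 + 10 log₁₀(B) + NF
10 log₁₀(1.02×10⁴) = 40.09 dB
N = −174 + 40.09 + 1.19 = −132.72 dBm
SNR = P_sig − N = −91.2 − (−132.72) = 41.52 dB → 41.5 dB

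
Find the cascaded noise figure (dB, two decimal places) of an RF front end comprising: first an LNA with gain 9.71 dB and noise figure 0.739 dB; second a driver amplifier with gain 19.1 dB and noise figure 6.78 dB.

2.01 dB

Convert to linear (a loss of L dB is a gain of −L dB): F_i = 10^(NF_i/10), G_i = 10^(G_i,dB/10)
  Stage 1: F_1 = 10^(0.739/10) = 1.185, G_1 = 10^(9.71/10) = 9.354
  Stage 2: F_2 = 10^(6.78/10) = 4.764, G_2 = 10^(19.1/10) = 81.28
Friis cascade:
  F = 1.185 + (4.764 − 1)/9.354 = 1.588
NF = 10 log₁₀(1.588) = 2.01 dB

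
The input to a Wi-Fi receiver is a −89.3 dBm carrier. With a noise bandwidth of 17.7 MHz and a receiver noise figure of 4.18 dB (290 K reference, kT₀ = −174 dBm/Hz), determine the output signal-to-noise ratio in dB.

8.0 dB

Noise floor: N = −174 + 10 log₁₀(B) + NF
10 log₁₀(1.77×10⁷) = 72.48 dB
N = −174 + 72.48 + 4.18 = −97.34 dBm
SNR = P_sig − N = −89.3 − (−97.34) = 8.04 dB → 8.0 dB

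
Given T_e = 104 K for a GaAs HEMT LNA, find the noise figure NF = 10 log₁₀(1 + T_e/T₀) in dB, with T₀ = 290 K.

F = 1 + T_e/T₀ = 1 + 104/290 = 1.35862
NF = 10 log₁₀(1.35862) = 1.33 dB

1.33 dB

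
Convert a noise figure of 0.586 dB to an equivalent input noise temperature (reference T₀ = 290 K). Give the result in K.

41.9 K

F = 10^(0.586/10) = 1.14446
T_e = (F − 1)·T₀ = (1.14446 − 1) × 290 = 41.9 K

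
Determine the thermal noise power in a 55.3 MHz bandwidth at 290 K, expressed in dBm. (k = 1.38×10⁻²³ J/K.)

−96.5 dBm

P_n = kTB = 1.38×10⁻²³ × 290 × 5.53×10⁷ = 2.21×10⁻¹³ W
In dBm: 10 log₁₀(2.21×10⁻¹³ / 10⁻³) = −96.5 dBm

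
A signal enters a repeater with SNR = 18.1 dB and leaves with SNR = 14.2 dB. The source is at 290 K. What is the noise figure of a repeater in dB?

NF (dB) = SNR_in(dB) − SNR_out(dB) when the source is at T₀
NF = 18.1 − 14.2 = 3.9 dB

3.9 dB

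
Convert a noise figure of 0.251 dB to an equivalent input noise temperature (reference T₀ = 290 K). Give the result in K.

F = 10^(0.251/10) = 1.0595
T_e = (F − 1)·T₀ = (1.0595 − 1) × 290 = 17.3 K

17.3 K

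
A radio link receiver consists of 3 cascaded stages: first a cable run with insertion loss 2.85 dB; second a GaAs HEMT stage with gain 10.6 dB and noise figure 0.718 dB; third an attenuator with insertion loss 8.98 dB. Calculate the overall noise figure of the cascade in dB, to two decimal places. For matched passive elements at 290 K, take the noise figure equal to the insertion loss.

Convert to linear (a loss of L dB is a gain of −L dB): F_i = 10^(NF_i/10), G_i = 10^(G_i,dB/10)
  Stage 1: F_1 = 10^(2.85/10) = 1.928, G_1 = 10^(−2.85/10) = 0.5188
  Stage 2: F_2 = 10^(0.718/10) = 1.180, G_2 = 10^(10.6/10) = 11.48
  Stage 3: F_3 = 10^(8.98/10) = 7.907, G_3 = 10^(−8.98/10) = 0.1265
Friis cascade:
  F = 1.928 + (1.180 − 1)/0.5188 + (7.907 − 1)/5.957 = 3.434
NF = 10 log₁₀(3.434) = 5.36 dB

5.36 dB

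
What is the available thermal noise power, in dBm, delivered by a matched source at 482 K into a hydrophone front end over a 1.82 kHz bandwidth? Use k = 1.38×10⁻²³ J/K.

−139.2 dBm

P_n = kTB = 1.38×10⁻²³ × 482 × 1.82×10³ = 1.21×10⁻¹⁷ W
In dBm: 10 log₁₀(1.21×10⁻¹⁷ / 10⁻³) = −139.2 dBm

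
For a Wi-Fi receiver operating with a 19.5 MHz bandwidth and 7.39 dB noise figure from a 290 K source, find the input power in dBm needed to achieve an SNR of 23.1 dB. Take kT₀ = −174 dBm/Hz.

Sensitivity = −174 + 10 log₁₀(B) + NF + SNR_min
= −174 + 72.9 + 7.39 + 23.1
= −70.61 dBm → −70.6 dBm

−70.6 dBm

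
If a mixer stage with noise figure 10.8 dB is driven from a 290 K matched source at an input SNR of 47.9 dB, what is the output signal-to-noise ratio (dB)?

By definition F = SNR_in/SNR_out, so in dB: SNR_out = SNR_in − NF
SNR_out = 47.9 − 10.8 = 37.1 dB

37.1 dB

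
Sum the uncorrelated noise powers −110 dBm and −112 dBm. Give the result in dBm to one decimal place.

Convert to linear, add, convert back:
P₁ = 1.00×10⁻¹⁴ W, P₂ = 6.31×10⁻¹⁵ W
P_tot = 1.63×10⁻¹⁴ W → 10 log₁₀(P_tot / 10⁻³) = −107.9 dBm

−107.9 dBm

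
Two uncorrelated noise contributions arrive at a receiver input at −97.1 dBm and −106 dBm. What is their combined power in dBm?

−96.6 dBm

Convert to linear, add, convert back:
P₁ = 1.95×10⁻¹³ W, P₂ = 2.51×10⁻¹⁴ W
P_tot = 2.20×10⁻¹³ W → 10 log₁₀(P_tot / 10⁻³) = −96.6 dBm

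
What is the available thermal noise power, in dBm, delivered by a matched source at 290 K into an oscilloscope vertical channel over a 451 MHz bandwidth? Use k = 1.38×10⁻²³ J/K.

−87.4 dBm

P_n = kTB = 1.38×10⁻²³ × 290 × 4.51×10⁸ = 1.80×10⁻¹² W
In dBm: 10 log₁₀(1.80×10⁻¹² / 10⁻³) = −87.4 dBm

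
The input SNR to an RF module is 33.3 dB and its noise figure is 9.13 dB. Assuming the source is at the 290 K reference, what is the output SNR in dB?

24.17 dB

By definition F = SNR_in/SNR_out, so in dB: SNR_out = SNR_in − NF
SNR_out = 33.3 − 9.13 = 24.17 dB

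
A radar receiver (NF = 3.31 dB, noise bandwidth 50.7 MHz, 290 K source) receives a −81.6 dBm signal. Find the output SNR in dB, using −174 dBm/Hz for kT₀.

12.0 dB

Noise floor: N = −174 + 10 log₁₀(B) + NF
10 log₁₀(5.07×10⁷) = 77.05 dB
N = −174 + 77.05 + 3.31 = −93.64 dBm
SNR = P_sig − N = −81.6 − (−93.64) = 12.04 dB → 12.0 dB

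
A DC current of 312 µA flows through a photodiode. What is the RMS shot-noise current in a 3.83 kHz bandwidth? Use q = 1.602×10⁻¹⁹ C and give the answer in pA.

619 pA

I_n = √(2qI·B)
2qI·B = 2 × 1.602×10⁻¹⁹ × 3.12×10⁻⁴ × 3.83×10³ = 3.83×10⁻¹⁹ A²
I_n = √(3.83×10⁻¹⁹) = 6.19×10⁻¹⁰ A = 619 pA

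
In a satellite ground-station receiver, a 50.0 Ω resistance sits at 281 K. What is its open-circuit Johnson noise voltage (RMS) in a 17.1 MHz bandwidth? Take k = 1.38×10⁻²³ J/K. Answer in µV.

3.64 µV

V_n = √(4kTRB)
4kTRB = 4 × 1.38×10⁻²³ × 281 × 5.00×10¹ × 1.71×10⁷ = 1.33×10⁻¹¹ V²
V_n = √(1.33×10⁻¹¹) = 3.64×10⁻⁶ V = 3.64 µV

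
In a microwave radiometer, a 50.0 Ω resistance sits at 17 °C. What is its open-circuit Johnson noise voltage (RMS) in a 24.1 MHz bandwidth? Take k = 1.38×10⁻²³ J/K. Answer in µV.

T = 17 °C + 273.15 = 290.15 K
V_n = √(4kTRB)
4kTRB = 4 × 1.38×10⁻²³ × 290.15 × 5.00×10¹ × 2.41×10⁷ = 1.93×10⁻¹¹ V²
V_n = √(1.93×10⁻¹¹) = 4.39×10⁻⁶ V = 4.39 µV

4.39 µV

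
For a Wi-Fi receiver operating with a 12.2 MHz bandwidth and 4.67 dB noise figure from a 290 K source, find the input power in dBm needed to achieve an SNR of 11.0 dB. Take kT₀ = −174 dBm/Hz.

−87.5 dBm

Sensitivity = −174 + 10 log₁₀(B) + NF + SNR_min
= −174 + 70.86 + 4.67 + 11.0
= −87.47 dBm → −87.5 dBm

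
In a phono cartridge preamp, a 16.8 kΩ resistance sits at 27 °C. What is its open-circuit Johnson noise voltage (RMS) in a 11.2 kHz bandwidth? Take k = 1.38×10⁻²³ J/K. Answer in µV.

1.77 µV

T = 27 °C + 273.15 = 300.15 K
V_n = √(4kTRB)
4kTRB = 4 × 1.38×10⁻²³ × 300.15 × 1.68×10⁴ × 1.12×10⁴ = 3.12×10⁻¹² V²
V_n = √(3.12×10⁻¹²) = 1.77×10⁻⁶ V = 1.77 µV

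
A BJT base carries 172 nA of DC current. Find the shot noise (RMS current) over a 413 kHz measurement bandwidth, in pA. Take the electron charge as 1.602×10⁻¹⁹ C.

151 pA

I_n = √(2qI·B)
2qI·B = 2 × 1.602×10⁻¹⁹ × 1.72×10⁻⁷ × 4.13×10⁵ = 2.28×10⁻²⁰ A²
I_n = √(2.28×10⁻²⁰) = 1.51×10⁻¹⁰ A = 151 pA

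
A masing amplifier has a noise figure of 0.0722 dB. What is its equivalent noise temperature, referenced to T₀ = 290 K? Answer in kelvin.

4.86 K

F = 10^(0.0722/10) = 1.01676
T_e = (F − 1)·T₀ = (1.01676 − 1) × 290 = 4.86 K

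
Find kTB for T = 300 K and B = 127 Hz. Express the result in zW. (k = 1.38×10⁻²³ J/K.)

P_n = kTB = 1.38×10⁻²³ × 300 × 1.27×10² = 5.26×10⁻¹⁹ W = 526 zW

526 zW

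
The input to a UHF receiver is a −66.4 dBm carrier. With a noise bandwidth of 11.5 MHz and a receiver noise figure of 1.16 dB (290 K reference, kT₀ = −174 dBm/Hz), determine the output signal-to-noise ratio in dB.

Noise floor: N = −174 + 10 log₁₀(B) + NF
10 log₁₀(1.15×10⁷) = 70.61 dB
N = −174 + 70.61 + 1.16 = −102.23 dBm
SNR = P_sig − N = −66.4 − (−102.23) = 35.83 dB → 35.8 dB

35.8 dB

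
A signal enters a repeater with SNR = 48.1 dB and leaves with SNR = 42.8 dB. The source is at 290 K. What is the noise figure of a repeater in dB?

5.3 dB

NF (dB) = SNR_in(dB) − SNR_out(dB) when the source is at T₀
NF = 48.1 − 42.8 = 5.3 dB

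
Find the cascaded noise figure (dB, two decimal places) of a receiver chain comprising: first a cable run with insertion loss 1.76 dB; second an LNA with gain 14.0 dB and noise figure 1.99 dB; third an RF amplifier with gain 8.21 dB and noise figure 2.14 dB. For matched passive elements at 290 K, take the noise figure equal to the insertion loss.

Convert to linear (a loss of L dB is a gain of −L dB): F_i = 10^(NF_i/10), G_i = 10^(G_i,dB/10)
  Stage 1: F_1 = 10^(1.76/10) = 1.500, G_1 = 10^(−1.76/10) = 0.6668
  Stage 2: F_2 = 10^(1.99/10) = 1.581, G_2 = 10^(14.0/10) = 25.12
  Stage 3: F_3 = 10^(2.14/10) = 1.637, G_3 = 10^(8.21/10) = 6.622
Friis cascade:
  F = 1.500 + (1.581 − 1)/0.6668 + (1.637 − 1)/16.75 = 2.409
NF = 10 log₁₀(2.409) = 3.82 dB

3.82 dB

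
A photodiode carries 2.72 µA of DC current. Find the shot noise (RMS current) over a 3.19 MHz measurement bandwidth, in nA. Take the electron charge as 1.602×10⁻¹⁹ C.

1.67 nA

I_n = √(2qI·B)
2qI·B = 2 × 1.602×10⁻¹⁹ × 2.72×10⁻⁶ × 3.19×10⁶ = 2.78×10⁻¹⁸ A²
I_n = √(2.78×10⁻¹⁸) = 1.67×10⁻⁹ A = 1.67 nA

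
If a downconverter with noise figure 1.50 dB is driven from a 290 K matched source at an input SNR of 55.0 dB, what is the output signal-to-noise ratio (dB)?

53.50 dB

By definition F = SNR_in/SNR_out, so in dB: SNR_out = SNR_in − NF
SNR_out = 55.0 − 1.50 = 53.50 dB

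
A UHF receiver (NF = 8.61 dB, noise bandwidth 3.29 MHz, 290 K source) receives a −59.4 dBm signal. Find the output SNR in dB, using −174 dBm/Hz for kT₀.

40.8 dB

Noise floor: N = −174 + 10 log₁₀(B) + NF
10 log₁₀(3.29×10⁶) = 65.17 dB
N = −174 + 65.17 + 8.61 = −100.22 dBm
SNR = P_sig − N = −59.4 − (−100.22) = 40.82 dB → 40.8 dB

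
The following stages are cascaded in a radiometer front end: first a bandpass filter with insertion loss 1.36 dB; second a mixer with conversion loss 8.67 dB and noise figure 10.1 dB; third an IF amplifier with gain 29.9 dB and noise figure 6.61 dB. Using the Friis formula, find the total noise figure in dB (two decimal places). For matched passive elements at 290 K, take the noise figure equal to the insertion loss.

Convert to linear (a loss of L dB is a gain of −L dB): F_i = 10^(NF_i/10), G_i = 10^(G_i,dB/10)
  Stage 1: F_1 = 10^(1.36/10) = 1.368, G_1 = 10^(−1.36/10) = 0.7311
  Stage 2: F_2 = 10^(10.1/10) = 10.23, G_2 = 10^(−8.67/10) = 0.1358
  Stage 3: F_3 = 10^(6.61/10) = 4.581, G_3 = 10^(29.9/10) = 977.2
Friis cascade:
  F = 1.368 + (10.23 − 1)/0.7311 + (4.581 − 1)/0.09931 = 50.06
NF = 10 log₁₀(50.06) = 16.99 dB

16.99 dB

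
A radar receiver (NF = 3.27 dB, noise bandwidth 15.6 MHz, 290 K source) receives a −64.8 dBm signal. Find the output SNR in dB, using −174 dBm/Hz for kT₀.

Noise floor: N = −174 + 10 log₁₀(B) + NF
10 log₁₀(1.56×10⁷) = 71.93 dB
N = −174 + 71.93 + 3.27 = −98.80 dBm
SNR = P_sig − N = −64.8 − (−98.80) = 34.00 dB → 34.0 dB

34.0 dB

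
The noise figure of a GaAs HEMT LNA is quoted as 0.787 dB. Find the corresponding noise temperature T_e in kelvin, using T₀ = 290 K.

F = 10^(0.787/10) = 1.19867
T_e = (F − 1)·T₀ = (1.19867 − 1) × 290 = 57.6 K

57.6 K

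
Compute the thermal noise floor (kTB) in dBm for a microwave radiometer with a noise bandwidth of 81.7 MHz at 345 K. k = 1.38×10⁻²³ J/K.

P_n = kTB = 1.38×10⁻²³ × 345 × 8.17×10⁷ = 3.89×10⁻¹³ W
In dBm: 10 log₁₀(3.89×10⁻¹³ / 10⁻³) = −94.1 dBm

−94.1 dBm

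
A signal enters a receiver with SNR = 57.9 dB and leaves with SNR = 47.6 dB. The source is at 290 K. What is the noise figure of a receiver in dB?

10.3 dB

NF (dB) = SNR_in(dB) − SNR_out(dB) when the source is at T₀
NF = 57.9 − 47.6 = 10.3 dB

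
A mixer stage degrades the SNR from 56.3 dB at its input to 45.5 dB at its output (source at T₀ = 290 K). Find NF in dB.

NF (dB) = SNR_in(dB) − SNR_out(dB) when the source is at T₀
NF = 56.3 − 45.5 = 10.8 dB

10.8 dB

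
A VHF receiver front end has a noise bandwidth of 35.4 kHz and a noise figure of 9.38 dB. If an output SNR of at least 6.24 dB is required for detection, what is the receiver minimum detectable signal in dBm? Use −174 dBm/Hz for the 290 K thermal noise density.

−112.9 dBm

Sensitivity = −174 + 10 log₁₀(B) + NF + SNR_min
= −174 + 45.49 + 9.38 + 6.24
= −112.89 dBm → −112.9 dBm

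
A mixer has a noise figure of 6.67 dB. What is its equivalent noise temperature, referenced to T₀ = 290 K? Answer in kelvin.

1057 K

F = 10^(6.67/10) = 4.64515
T_e = (F − 1)·T₀ = (4.64515 − 1) × 290 = 1057 K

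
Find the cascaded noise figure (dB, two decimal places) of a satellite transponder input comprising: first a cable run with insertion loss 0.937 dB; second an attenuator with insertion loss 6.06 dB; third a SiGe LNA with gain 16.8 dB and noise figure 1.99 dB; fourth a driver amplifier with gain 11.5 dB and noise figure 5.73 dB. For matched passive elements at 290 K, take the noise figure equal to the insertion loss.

9.14 dB

Convert to linear (a loss of L dB is a gain of −L dB): F_i = 10^(NF_i/10), G_i = 10^(G_i,dB/10)
  Stage 1: F_1 = 10^(0.937/10) = 1.241, G_1 = 10^(−0.937/10) = 0.8059
  Stage 2: F_2 = 10^(6.06/10) = 4.036, G_2 = 10^(−6.06/10) = 0.2477
  Stage 3: F_3 = 10^(1.99/10) = 1.581, G_3 = 10^(16.8/10) = 47.86
  Stage 4: F_4 = 10^(5.73/10) = 3.741, G_4 = 10^(11.5/10) = 14.13
Friis cascade:
  F = 1.241 + (4.036 − 1)/0.8059 + (1.581 − 1)/0.1997 + (3.741 − 1)/9.557 = 8.206
NF = 10 log₁₀(8.206) = 9.14 dB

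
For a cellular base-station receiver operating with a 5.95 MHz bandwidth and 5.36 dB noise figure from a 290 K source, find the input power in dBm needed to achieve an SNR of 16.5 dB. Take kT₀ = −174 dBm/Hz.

−84.4 dBm

Sensitivity = −174 + 10 log₁₀(B) + NF + SNR_min
= −174 + 67.75 + 5.36 + 16.5
= −84.39 dBm → −84.4 dBm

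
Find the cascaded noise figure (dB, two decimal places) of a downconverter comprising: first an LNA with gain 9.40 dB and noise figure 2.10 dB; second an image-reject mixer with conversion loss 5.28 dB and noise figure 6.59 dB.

Convert to linear (a loss of L dB is a gain of −L dB): F_i = 10^(NF_i/10), G_i = 10^(G_i,dB/10)
  Stage 1: F_1 = 10^(2.10/10) = 1.622, G_1 = 10^(9.40/10) = 8.710
  Stage 2: F_2 = 10^(6.59/10) = 4.560, G_2 = 10^(−5.28/10) = 0.2965
Friis cascade:
  F = 1.622 + (4.560 − 1)/8.710 = 2.031
NF = 10 log₁₀(2.031) = 3.08 dB

3.08 dB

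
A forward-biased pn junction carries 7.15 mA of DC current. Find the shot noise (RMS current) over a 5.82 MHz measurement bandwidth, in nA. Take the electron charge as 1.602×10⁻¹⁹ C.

I_n = √(2qI·B)
2qI·B = 2 × 1.602×10⁻¹⁹ × 7.15×10⁻³ × 5.82×10⁶ = 1.33×10⁻¹⁴ A²
I_n = √(1.33×10⁻¹⁴) = 1.15×10⁻⁷ A = 115 nA

115 nA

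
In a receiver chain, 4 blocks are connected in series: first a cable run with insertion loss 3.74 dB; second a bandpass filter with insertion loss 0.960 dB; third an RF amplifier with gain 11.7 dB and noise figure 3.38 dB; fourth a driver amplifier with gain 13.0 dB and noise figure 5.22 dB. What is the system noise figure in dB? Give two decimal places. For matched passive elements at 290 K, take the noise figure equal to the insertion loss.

Convert to linear (a loss of L dB is a gain of −L dB): F_i = 10^(NF_i/10), G_i = 10^(G_i,dB/10)
  Stage 1: F_1 = 10^(3.74/10) = 2.366, G_1 = 10^(−3.74/10) = 0.4227
  Stage 2: F_2 = 10^(0.960/10) = 1.247, G_2 = 10^(−0.960/10) = 0.8017
  Stage 3: F_3 = 10^(3.38/10) = 2.178, G_3 = 10^(11.7/10) = 14.79
  Stage 4: F_4 = 10^(5.22/10) = 3.327, G_4 = 10^(13.0/10) = 19.95
Friis cascade:
  F = 2.366 + (1.247 − 1)/0.4227 + (2.178 − 1)/0.3388 + (3.327 − 1)/5.012 = 6.891
NF = 10 log₁₀(6.891) = 8.38 dB

8.38 dB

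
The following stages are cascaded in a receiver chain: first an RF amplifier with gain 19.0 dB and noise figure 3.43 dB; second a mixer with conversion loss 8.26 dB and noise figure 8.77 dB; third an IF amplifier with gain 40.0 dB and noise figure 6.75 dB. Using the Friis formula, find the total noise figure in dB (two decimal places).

Convert to linear (a loss of L dB is a gain of −L dB): F_i = 10^(NF_i/10), G_i = 10^(G_i,dB/10)
  Stage 1: F_1 = 10^(3.43/10) = 2.203, G_1 = 10^(19.0/10) = 79.43
  Stage 2: F_2 = 10^(8.77/10) = 7.534, G_2 = 10^(−8.26/10) = 0.1493
  Stage 3: F_3 = 10^(6.75/10) = 4.732, G_3 = 10^(40.0/10) = 1.000×10⁴
Friis cascade:
  F = 2.203 + (7.534 − 1)/79.43 + (4.732 − 1)/11.86 = 2.600
NF = 10 log₁₀(2.600) = 4.15 dB

4.15 dB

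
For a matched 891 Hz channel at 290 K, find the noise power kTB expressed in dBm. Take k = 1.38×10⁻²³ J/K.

−144.5 dBm

P_n = kTB = 1.38×10⁻²³ × 290 × 8.91×10² = 3.57×10⁻¹⁸ W
In dBm: 10 log₁₀(3.57×10⁻¹⁸ / 10⁻³) = −144.5 dBm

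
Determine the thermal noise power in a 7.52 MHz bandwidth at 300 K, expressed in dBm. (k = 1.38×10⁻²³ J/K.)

−105.1 dBm

P_n = kTB = 1.38×10⁻²³ × 300 × 7.52×10⁶ = 3.11×10⁻¹⁴ W
In dBm: 10 log₁₀(3.11×10⁻¹⁴ / 10⁻³) = −105.1 dBm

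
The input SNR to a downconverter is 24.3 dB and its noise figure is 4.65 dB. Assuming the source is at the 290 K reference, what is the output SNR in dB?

By definition F = SNR_in/SNR_out, so in dB: SNR_out = SNR_in − NF
SNR_out = 24.3 − 4.65 = 19.65 dB

19.65 dB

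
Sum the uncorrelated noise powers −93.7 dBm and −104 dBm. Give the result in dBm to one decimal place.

Convert to linear, add, convert back:
P₁ = 4.27×10⁻¹³ W, P₂ = 3.98×10⁻¹⁴ W
P_tot = 4.66×10⁻¹³ W → 10 log₁₀(P_tot / 10⁻³) = −93.3 dBm

−93.3 dBm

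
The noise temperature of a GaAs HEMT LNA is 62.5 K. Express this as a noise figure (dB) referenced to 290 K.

F = 1 + T_e/T₀ = 1 + 62.5/290 = 1.21552
NF = 10 log₁₀(1.21552) = 0.848 dB

0.848 dB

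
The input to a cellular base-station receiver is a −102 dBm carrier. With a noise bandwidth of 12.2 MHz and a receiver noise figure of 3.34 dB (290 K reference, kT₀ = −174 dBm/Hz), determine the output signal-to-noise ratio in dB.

−2.2 dB

Noise floor: N = −174 + 10 log₁₀(B) + NF
10 log₁₀(1.22×10⁷) = 70.86 dB
N = −174 + 70.86 + 3.34 = −99.80 dBm
SNR = P_sig − N = −102 − (−99.80) = −2.20 dB → −2.2 dB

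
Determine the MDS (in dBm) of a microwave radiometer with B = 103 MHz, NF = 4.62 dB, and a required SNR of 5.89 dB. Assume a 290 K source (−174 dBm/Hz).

−83.4 dBm

Sensitivity = −174 + 10 log₁₀(B) + NF + SNR_min
= −174 + 80.13 + 4.62 + 5.89
= −83.36 dBm → −83.4 dBm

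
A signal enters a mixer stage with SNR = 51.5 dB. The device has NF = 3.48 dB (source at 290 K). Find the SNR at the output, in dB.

By definition F = SNR_in/SNR_out, so in dB: SNR_out = SNR_in − NF
SNR_out = 51.5 − 3.48 = 48.02 dB

48.02 dB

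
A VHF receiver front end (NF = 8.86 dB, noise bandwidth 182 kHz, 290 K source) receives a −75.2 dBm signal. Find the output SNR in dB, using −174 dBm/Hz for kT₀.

Noise floor: N = −174 + 10 log₁₀(B) + NF
10 log₁₀(1.82×10⁵) = 52.6 dB
N = −174 + 52.6 + 8.86 = −112.54 dBm
SNR = P_sig − N = −75.2 − (−112.54) = 37.34 dB → 37.3 dB

37.3 dB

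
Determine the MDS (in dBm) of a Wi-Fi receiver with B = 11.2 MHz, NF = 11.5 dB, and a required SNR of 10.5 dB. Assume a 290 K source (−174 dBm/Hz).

Sensitivity = −174 + 10 log₁₀(B) + NF + SNR_min
= −174 + 70.49 + 11.5 + 10.5
= −81.51 dBm → −81.5 dBm

−81.5 dBm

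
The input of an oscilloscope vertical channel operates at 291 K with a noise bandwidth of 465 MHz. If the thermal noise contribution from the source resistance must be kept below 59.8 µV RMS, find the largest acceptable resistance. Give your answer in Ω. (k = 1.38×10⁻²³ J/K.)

479 Ω

Johnson–Nyquist: V_n = √(4kTRB) ⇒ R = V_n² / (4kTB)
4kTB = 4 × 1.38×10⁻²³ × 291 × 4.65×10⁸ = 7.47×10⁻¹²
R = (5.98×10⁻⁵)² / 7.47×10⁻¹² = 4.79×10² Ω = 479 Ω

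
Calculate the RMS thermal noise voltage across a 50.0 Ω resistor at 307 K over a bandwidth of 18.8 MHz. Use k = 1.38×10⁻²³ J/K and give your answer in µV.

V_n = √(4kTRB)
4kTRB = 4 × 1.38×10⁻²³ × 307 × 5.00×10¹ × 1.88×10⁷ = 1.59×10⁻¹¹ V²
V_n = √(1.59×10⁻¹¹) = 3.99×10⁻⁶ V = 3.99 µV

3.99 µV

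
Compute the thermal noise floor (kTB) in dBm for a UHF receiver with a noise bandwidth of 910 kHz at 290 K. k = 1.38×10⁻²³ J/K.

P_n = kTB = 1.38×10⁻²³ × 290 × 9.10×10⁵ = 3.64×10⁻¹⁵ W
In dBm: 10 log₁₀(3.64×10⁻¹⁵ / 10⁻³) = −114.4 dBm

−114.4 dBm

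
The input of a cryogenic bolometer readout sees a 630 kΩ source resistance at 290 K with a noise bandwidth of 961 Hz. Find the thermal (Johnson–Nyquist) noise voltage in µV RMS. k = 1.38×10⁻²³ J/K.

3.11 µV

V_n = √(4kTRB)
4kTRB = 4 × 1.38×10⁻²³ × 290 × 6.30×10⁵ × 9.61×10² = 9.69×10⁻¹² V²
V_n = √(9.69×10⁻¹²) = 3.11×10⁻⁶ V = 3.11 µV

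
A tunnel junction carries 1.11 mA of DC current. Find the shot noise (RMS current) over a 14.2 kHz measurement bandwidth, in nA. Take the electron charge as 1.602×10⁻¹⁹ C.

I_n = √(2qI·B)
2qI·B = 2 × 1.602×10⁻¹⁹ × 1.11×10⁻³ × 1.42×10⁴ = 5.05×10⁻¹⁸ A²
I_n = √(5.05×10⁻¹⁸) = 2.25×10⁻⁹ A = 2.25 nA

2.25 nA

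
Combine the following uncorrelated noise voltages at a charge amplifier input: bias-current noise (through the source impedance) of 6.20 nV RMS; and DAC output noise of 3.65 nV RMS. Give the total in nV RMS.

7.19 nV

Uncorrelated sources add in power (mean-square): V_tot = √(ΣV_i²)
V_tot = √[(6.20×10⁻⁹)² + (3.65×10⁻⁹)²] = 7.19×10⁻⁹ V = 7.19 nV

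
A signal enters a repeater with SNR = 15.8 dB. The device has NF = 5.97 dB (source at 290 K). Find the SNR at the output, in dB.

9.83 dB

By definition F = SNR_in/SNR_out, so in dB: SNR_out = SNR_in − NF
SNR_out = 15.8 − 5.97 = 9.83 dB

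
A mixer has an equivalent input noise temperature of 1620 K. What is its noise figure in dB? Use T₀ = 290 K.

8.19 dB

F = 1 + T_e/T₀ = 1 + 1620/290 = 6.58621
NF = 10 log₁₀(6.58621) = 8.19 dB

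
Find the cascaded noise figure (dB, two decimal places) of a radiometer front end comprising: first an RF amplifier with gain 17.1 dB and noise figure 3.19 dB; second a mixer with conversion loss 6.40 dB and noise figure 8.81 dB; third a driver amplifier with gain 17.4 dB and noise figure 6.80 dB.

Convert to linear (a loss of L dB is a gain of −L dB): F_i = 10^(NF_i/10), G_i = 10^(G_i,dB/10)
  Stage 1: F_1 = 10^(3.19/10) = 2.084, G_1 = 10^(17.1/10) = 51.29
  Stage 2: F_2 = 10^(8.81/10) = 7.603, G_2 = 10^(−6.40/10) = 0.2291
  Stage 3: F_3 = 10^(6.80/10) = 4.786, G_3 = 10^(17.4/10) = 54.95
Friis cascade:
  F = 2.084 + (7.603 − 1)/51.29 + (4.786 − 1)/11.75 = 2.536
NF = 10 log₁₀(2.536) = 4.04 dB

4.04 dB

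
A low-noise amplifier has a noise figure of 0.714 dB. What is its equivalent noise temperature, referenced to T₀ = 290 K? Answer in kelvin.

F = 10^(0.714/10) = 1.17869
T_e = (F − 1)·T₀ = (1.17869 − 1) × 290 = 51.8 K

51.8 K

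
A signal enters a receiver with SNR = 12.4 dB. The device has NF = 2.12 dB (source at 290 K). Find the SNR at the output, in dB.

10.28 dB

By definition F = SNR_in/SNR_out, so in dB: SNR_out = SNR_in − NF
SNR_out = 12.4 − 2.12 = 10.28 dB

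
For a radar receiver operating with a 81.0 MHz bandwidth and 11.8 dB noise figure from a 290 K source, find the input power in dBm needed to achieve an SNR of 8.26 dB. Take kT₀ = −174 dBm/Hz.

−74.9 dBm

Sensitivity = −174 + 10 log₁₀(B) + NF + SNR_min
= −174 + 79.08 + 11.8 + 8.26
= −74.86 dBm → −74.9 dBm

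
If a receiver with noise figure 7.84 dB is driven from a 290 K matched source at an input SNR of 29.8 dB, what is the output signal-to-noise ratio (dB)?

21.96 dB

By definition F = SNR_in/SNR_out, so in dB: SNR_out = SNR_in − NF
SNR_out = 29.8 − 7.84 = 21.96 dB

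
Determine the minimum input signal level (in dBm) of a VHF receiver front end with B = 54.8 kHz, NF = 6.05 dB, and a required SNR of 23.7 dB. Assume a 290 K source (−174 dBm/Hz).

−96.9 dBm

Sensitivity = −174 + 10 log₁₀(B) + NF + SNR_min
= −174 + 47.39 + 6.05 + 23.7
= −96.86 dBm → −96.9 dBm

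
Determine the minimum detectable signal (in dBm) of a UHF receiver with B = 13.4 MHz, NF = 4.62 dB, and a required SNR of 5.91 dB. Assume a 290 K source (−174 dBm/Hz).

−92.2 dBm

Sensitivity = −174 + 10 log₁₀(B) + NF + SNR_min
= −174 + 71.27 + 4.62 + 5.91
= −92.20 dBm → −92.2 dBm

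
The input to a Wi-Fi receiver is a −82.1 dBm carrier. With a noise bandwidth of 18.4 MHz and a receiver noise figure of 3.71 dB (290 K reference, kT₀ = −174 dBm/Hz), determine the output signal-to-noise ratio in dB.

15.5 dB

Noise floor: N = −174 + 10 log₁₀(B) + NF
10 log₁₀(1.84×10⁷) = 72.65 dB
N = −174 + 72.65 + 3.71 = −97.64 dBm
SNR = P_sig − N = −82.1 − (−97.64) = 15.54 dB → 15.5 dB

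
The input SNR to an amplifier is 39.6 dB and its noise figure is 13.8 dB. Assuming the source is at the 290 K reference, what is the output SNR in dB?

By definition F = SNR_in/SNR_out, so in dB: SNR_out = SNR_in − NF
SNR_out = 39.6 − 13.8 = 25.8 dB

25.8 dB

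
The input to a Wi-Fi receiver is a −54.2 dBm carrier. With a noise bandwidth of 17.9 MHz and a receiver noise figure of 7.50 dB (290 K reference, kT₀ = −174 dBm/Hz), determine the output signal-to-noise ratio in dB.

Noise floor: N = −174 + 10 log₁₀(B) + NF
10 log₁₀(1.79×10⁷) = 72.53 dB
N = −174 + 72.53 + 7.50 = −93.97 dBm
SNR = P_sig − N = −54.2 − (−93.97) = 39.77 dB → 39.8 dB

39.8 dB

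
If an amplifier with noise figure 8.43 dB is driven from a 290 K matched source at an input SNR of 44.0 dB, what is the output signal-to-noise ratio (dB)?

35.57 dB

By definition F = SNR_in/SNR_out, so in dB: SNR_out = SNR_in − NF
SNR_out = 44.0 − 8.43 = 35.57 dB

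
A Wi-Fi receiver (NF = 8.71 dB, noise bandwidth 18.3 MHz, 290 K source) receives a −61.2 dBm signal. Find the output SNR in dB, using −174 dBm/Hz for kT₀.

Noise floor: N = −174 + 10 log₁₀(B) + NF
10 log₁₀(1.83×10⁷) = 72.62 dB
N = −174 + 72.62 + 8.71 = −92.67 dBm
SNR = P_sig − N = −61.2 − (−92.67) = 31.47 dB → 31.5 dB

31.5 dB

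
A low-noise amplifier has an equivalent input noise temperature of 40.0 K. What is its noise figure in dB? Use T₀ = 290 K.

F = 1 + T_e/T₀ = 1 + 40.0/290 = 1.13793
NF = 10 log₁₀(1.13793) = 0.561 dB

0.561 dB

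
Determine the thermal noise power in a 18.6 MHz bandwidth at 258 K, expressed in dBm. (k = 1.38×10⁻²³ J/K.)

−101.8 dBm

P_n = kTB = 1.38×10⁻²³ × 258 × 1.86×10⁷ = 6.62×10⁻¹⁴ W
In dBm: 10 log₁₀(6.62×10⁻¹⁴ / 10⁻³) = −101.8 dBm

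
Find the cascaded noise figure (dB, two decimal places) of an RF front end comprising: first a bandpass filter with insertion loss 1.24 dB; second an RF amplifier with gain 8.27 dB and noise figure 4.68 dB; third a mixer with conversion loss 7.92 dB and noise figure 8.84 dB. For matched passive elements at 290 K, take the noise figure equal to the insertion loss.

Convert to linear (a loss of L dB is a gain of −L dB): F_i = 10^(NF_i/10), G_i = 10^(G_i,dB/10)
  Stage 1: F_1 = 10^(1.24/10) = 1.330, G_1 = 10^(−1.24/10) = 0.7516
  Stage 2: F_2 = 10^(4.68/10) = 2.938, G_2 = 10^(8.27/10) = 6.714
  Stage 3: F_3 = 10^(8.84/10) = 7.656, G_3 = 10^(−7.92/10) = 0.1614
Friis cascade:
  F = 1.330 + (2.938 − 1)/0.7516 + (7.656 − 1)/5.047 = 5.227
NF = 10 log₁₀(5.227) = 7.18 dB

7.18 dB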